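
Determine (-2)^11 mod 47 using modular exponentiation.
Using repeated squaring. (-2) ≡ 45 (mod 47). 11 = 8 + 2 + 1 (binary 1011). Repeated squaring mod 47: 45^1 ≡ 45; 45^2 ≡ 45² = 2025 ≡ 4; 45^4 ≡ 4² = 16 ≡ 16; 45^8 ≡ 16² = 256 ≡ 21. Multiply: (-2)^11 ≡ 45^8 × 45^2 × 45^1 ≡ 21 × 4 × 45 (mod 47): 21 × 4 = 84 ≡ 37; 37 × 45 = 1665 ≡ 20. So (-2)^11 ≡ 20 (mod 47).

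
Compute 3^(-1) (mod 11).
3^(-1) ≡ 4 (mod 11). Verification: 3 × 4 = 12 ≡ 1 (mod 11)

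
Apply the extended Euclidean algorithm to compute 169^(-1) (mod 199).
Extended GCD: 169(-73) + 199(62) = 1. So 169^(-1) ≡ 126 ≡ 126 (mod 199). Verify: 169 × 126 = 21294 ≡ 1 (mod 199)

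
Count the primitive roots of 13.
4

The number of primitive roots modulo p is φ(p-1) = φ(12)
φ(12) = 4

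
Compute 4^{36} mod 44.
4

Using successive squaring:
Binary expansion of 36: 100100
Powers of 4 mod 44 (each is the square of the previous):
  4^1 ≡ 4 (mod 44)
  4^2 ≡ 4² = 16 ≡ 16 (mod 44)
  4^4 ≡ 16² = 256 ≡ 36 (mod 44)
  4^8 ≡ 36² = 1296 ≡ 20 (mod 44)
  4^16 ≡ 20² = 400 ≡ 4 (mod 44)
  4^32 ≡ 4² = 16 ≡ 16 (mod 44)
36 = 32 + 4, so 4^36 = 4^32 × 4^4 ≡ 16 × 36 (mod 44)
Multiplying step by step:
  16 × 36 = 576 ≡ 4 (mod 44)
Result: 4^36 ≡ 4 (mod 44)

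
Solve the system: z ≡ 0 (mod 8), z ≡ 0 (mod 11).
M = 8 × 11 = 88. M₁ = 11, y₁ ≡ 3 (mod 8). M₂ = 8, y₂ ≡ 7 (mod 11). z = 0×11×3 + 0×8×7 ≡ 0 (mod 88)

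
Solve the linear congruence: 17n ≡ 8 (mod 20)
4

Since gcd(17, 20) = 1 divides 8, a solution exists.
Multiply both sides by the inverse of 17 mod 20:
  17^(-1) mod 20 = 13
  x ≡ 13 × 8 ≡ 104 ≡ 4 (mod 20)
Verification: 17 × 4 = 68 = 3 × 20 + 8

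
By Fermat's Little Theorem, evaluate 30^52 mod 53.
By Fermat's Little Theorem, 30^{52} ≡ 1 (mod 53) since 53 is prime and gcd(30, 53) = 1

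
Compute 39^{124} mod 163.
90

Using successive squaring:
Binary expansion of 124: 1111100
Powers of 39 mod 163 (each is the square of the previous):
  39^1 ≡ 39 (mod 163)
  39^2 ≡ 39² = 1521 ≡ 54 (mod 163)
  39^4 ≡ 54² = 2916 ≡ 145 (mod 163)
  39^8 ≡ 145² = 21025 ≡ 161 (mod 163)
  39^16 ≡ 161² = 25921 ≡ 4 (mod 163)
  39^32 ≡ 4² = 16 ≡ 16 (mod 163)
  39^64 ≡ 16² = 256 ≡ 93 (mod 163)
124 = 64 + 32 + 16 + 8 + 4, so 39^124 = 39^64 × 39^32 × 39^16 × 39^8 × 39^4 ≡ 93 × 16 × 4 × 161 × 145 (mod 163)
Multiplying step by step:
  93 × 16 = 1488 ≡ 21 (mod 163)
  21 × 4 = 84 ≡ 84 (mod 163)
  84 × 161 = 13524 ≡ 158 (mod 163)
  158 × 145 = 22910 ≡ 90 (mod 163)
Result: 39^124 ≡ 90 (mod 163)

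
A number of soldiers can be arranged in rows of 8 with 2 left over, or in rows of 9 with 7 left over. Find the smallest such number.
M = 8 × 9 = 72. M₁ = 9, y₁ ≡ 1 (mod 8). M₂ = 8, y₂ ≡ 8 (mod 9). r = 2×9×1 + 7×8×8 ≡ 34 (mod 72). The smallest positive such number is 34.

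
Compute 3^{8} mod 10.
1

Using successive squaring:
Binary expansion of 8: 1000
Powers of 3 mod 10 (each is the square of the previous):
  3^1 ≡ 3 (mod 10)
  3^2 ≡ 3² = 9 ≡ 9 (mod 10)
  3^4 ≡ 9² = 81 ≡ 1 (mod 10)
  3^8 ≡ 1² = 1 ≡ 1 (mod 10)
8 is a power of 2, so 3^8 is the last square: ≡ 1 (mod 10)
Result: 3^8 ≡ 1 (mod 10)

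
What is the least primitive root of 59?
2

A primitive root g modulo p has order p-1 = 58
Prime divisors of 58: [2, 29]
g is a primitive root iff g^(58/q) ≢ 1 (mod 59) for each prime divisor q
Testing small values:
  g = 2: 2^29 ≡ 58, 2^2 ≡ 4 (mod 59) → none is 1, primitive root!
The smallest primitive root is 2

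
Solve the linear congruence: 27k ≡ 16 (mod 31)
27

Since gcd(27, 31) = 1 divides 16, a solution exists.
Multiply both sides by the inverse of 27 mod 31:
  27^(-1) mod 31 = 23
  x ≡ 23 × 16 ≡ 368 ≡ 27 (mod 31)
Verification: 27 × 27 = 729 = 23 × 31 + 16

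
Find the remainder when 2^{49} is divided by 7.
By Fermat: 2^{6} ≡ 1 (mod 7). 49 = 8×6 + 1. So 2^{49} ≡ 2^{1} ≡ 2 (mod 7)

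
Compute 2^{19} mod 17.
8

Using successive squaring:
Binary expansion of 19: 10011
Powers of 2 mod 17 (each is the square of the previous):
  2^1 ≡ 2 (mod 17)
  2^2 ≡ 2² = 4 ≡ 4 (mod 17)
  2^4 ≡ 4² = 16 ≡ 16 (mod 17)
  2^8 ≡ 16² = 256 ≡ 1 (mod 17)
  2^16 ≡ 1² = 1 ≡ 1 (mod 17)
19 = 16 + 2 + 1, so 2^19 = 2^16 × 2^2 × 2^1 ≡ 1 × 4 × 2 (mod 17)
Multiplying step by step:
  1 × 4 = 4 ≡ 4 (mod 17)
  4 × 2 = 8 ≡ 8 (mod 17)
Result: 2^19 ≡ 8 (mod 17)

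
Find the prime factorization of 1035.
3^2 × 5 × 23

Divide by primes starting from smallest:
1035 ÷ 3 = 345
345 ÷ 3 = 115
115 ÷ 5 = 23
23 ÷ 23 = 1

1035 = 3^2 × 5 × 23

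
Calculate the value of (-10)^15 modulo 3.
Using Fermat: (-10)^{2} ≡ 1 (mod 3). 15 ≡ 1 (mod 2). So (-10)^{15} ≡ (-10)^{1} ≡ 2 (mod 3)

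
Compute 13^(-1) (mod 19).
13^(-1) ≡ 3 (mod 19). Verification: 13 × 3 = 39 ≡ 1 (mod 19)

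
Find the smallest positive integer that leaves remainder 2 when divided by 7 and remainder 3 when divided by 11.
M = 7 × 11 = 77. M₁ = 11, y₁ ≡ 2 (mod 7). M₂ = 7, y₂ ≡ 8 (mod 11). t = 2×11×2 + 3×7×8 ≡ 58 (mod 77). The smallest positive such number is 58.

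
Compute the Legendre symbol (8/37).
(8/37) = 8^{18} mod 37 = -1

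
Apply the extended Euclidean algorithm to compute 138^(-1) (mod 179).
Extended GCD: 138(48) + 179(-37) = 1. So 138^(-1) ≡ 48 ≡ 48 (mod 179). Verify: 138 × 48 = 6624 ≡ 1 (mod 179)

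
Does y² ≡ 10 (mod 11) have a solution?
By Euler's criterion: 10^{5} ≡ 10 (mod 11). Since this equals -1 (≡ 10), 10 is not a QR.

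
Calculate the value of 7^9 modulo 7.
7 ≡ 0 (mod 7). 9 = 8 + 1 (binary 1001). Repeated squaring mod 7: 0^1 ≡ 0; 0^2 ≡ 0² = 0 ≡ 0; 0^4 ≡ 0² = 0 ≡ 0; 0^8 ≡ 0² = 0 ≡ 0. Multiply: 7^9 ≡ 0^8 × 0^1 ≡ 0 × 0 (mod 7): 0 × 0 = 0 ≡ 0. So 7^9 ≡ 0 (mod 7).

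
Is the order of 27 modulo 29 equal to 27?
No, the actual order is 28, not 27.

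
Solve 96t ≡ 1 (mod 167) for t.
96^(-1) ≡ 127 (mod 167). Verification: 96 × 127 = 12192 ≡ 1 (mod 167)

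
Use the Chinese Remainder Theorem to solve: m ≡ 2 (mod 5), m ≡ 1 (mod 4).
M = 5 × 4 = 20. M₁ = 4, y₁ ≡ 4 (mod 5). M₂ = 5, y₂ ≡ 1 (mod 4). m = 2×4×4 + 1×5×1 ≡ 17 (mod 20)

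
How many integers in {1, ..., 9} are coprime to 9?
6

Prime factorization: 9 = 3^2
Using the formula φ(n) = n × Π(1 - 1/p) for each prime factor p:
φ(9) = 9 × (1 - 1/3)
φ(9) = 6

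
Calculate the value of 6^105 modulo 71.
Using Fermat: 6^{70} ≡ 1 (mod 71). 105 ≡ 35 (mod 70). So 6^{105} ≡ 6^{35} ≡ 1 (mod 71)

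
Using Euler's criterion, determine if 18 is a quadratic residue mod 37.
By Euler's criterion: 18^{18} ≡ 36 (mod 37). Since this equals -1 (≡ 36), 18 is not a QR.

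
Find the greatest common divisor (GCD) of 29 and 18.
1

Using the Euclidean algorithm:
29 = 1 × 18 + 11
18 = 1 × 11 + 7
11 = 1 × 7 + 4
7 = 1 × 4 + 3
4 = 1 × 3 + 1
3 = 3 × 1 + 0

GCD(29, 18) = 1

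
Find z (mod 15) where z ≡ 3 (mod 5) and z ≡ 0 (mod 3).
M = 5 × 3 = 15. M₁ = 3, y₁ ≡ 2 (mod 5). M₂ = 5, y₂ ≡ 2 (mod 3). z = 3×3×2 + 0×5×2 ≡ 3 (mod 15)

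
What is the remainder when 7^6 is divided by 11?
6 = 4 + 2 (binary 110). Repeated squaring mod 11: 7^1 ≡ 7; 7^2 ≡ 7² = 49 ≡ 5; 7^4 ≡ 5² = 25 ≡ 3. Multiply: 7^6 = 7^4 × 7^2 ≡ 3 × 5 (mod 11): 3 × 5 = 15 ≡ 4. So 7^6 ≡ 4 (mod 11).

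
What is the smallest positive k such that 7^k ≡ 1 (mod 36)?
Powers of 7 mod 36: 7^1≡7, 7^2≡13, 7^3≡19, 7^4≡25, 7^5≡31, 7^6≡1. Order = 6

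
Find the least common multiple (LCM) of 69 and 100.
6900

First find GCD(69, 100) using the Euclidean algorithm:
69 = 0 × 100 + 69
100 = 1 × 69 + 31
69 = 2 × 31 + 7
31 = 4 × 7 + 3
7 = 2 × 3 + 1
3 = 3 × 1 + 0
GCD(69, 100) = 1

LCM formula: LCM(a, b) = (a × b) / GCD(a, b)
LCM(69, 100) = (69 × 100) / 1
LCM(69, 100) = 6900 / 1
LCM(69, 100) = 6900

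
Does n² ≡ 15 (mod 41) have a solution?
By Euler's criterion: 15^{20} ≡ 40 (mod 41). Since this equals -1 (≡ 40), 15 is not a QR.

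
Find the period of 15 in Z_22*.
Powers of 15 mod 22: 15^1≡15, 15^2≡5, 15^3≡9, 15^4≡3, 15^5≡1. Order = 5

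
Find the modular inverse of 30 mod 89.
30^(-1) ≡ 3 (mod 89). Verification: 30 × 3 = 90 ≡ 1 (mod 89)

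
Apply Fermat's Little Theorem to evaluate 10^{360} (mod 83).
48

By Fermat's Little Theorem, a^(p-1) ≡ 1 (mod p) for prime p and gcd(a, p) = 1
Here p = 83, so 10^82 ≡ 1 (mod 83)
We can reduce the exponent: 360 mod 82 = 32
So 10^360 ≡ 10^32 (mod 83)
Computing: 10^32 mod 83 = 48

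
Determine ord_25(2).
Powers of 2 mod 25: 2^1≡2, 2^2≡4, 2^3≡8, 2^4≡16, 2^5≡7, 2^6≡14, 2^7≡3, 2^8≡6, 2^9≡12, 2^10≡24, 2^11≡23, 2^12≡21, 2^13≡17, 2^14≡9, 2^15≡18, 2^16≡11, 2^17≡22, 2^18≡19, 2^19≡13, 2^20≡1. Order = 20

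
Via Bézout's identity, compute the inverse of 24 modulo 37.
Extended GCD: 24(17) + 37(-11) = 1. So 24^(-1) ≡ 17 ≡ 17 (mod 37). Verify: 24 × 17 = 408 ≡ 1 (mod 37)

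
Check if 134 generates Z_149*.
p - 1 = 148 has prime divisors 2, 37. Check 134^(148/q) mod 149 for each: 134^(148/2) = 134^74 ≡ 148, 134^(148/37) = 134^4 ≡ 114 (mod 149). None of these is 1, so 134 has order 148 = φ(149), so it is a primitive root mod 149.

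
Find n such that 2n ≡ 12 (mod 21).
6

Since gcd(2, 21) = 1 divides 12, a solution exists.
Multiply both sides by the inverse of 2 mod 21:
  2^(-1) mod 21 = 11
  x ≡ 11 × 12 ≡ 132 ≡ 6 (mod 21)
Verification: 2 × 6 = 12 = 0 × 21 + 12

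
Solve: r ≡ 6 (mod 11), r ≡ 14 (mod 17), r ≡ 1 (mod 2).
M = 11 × 17 × 2 = 374. M₁ = 34, y₁ ≡ 1 (mod 11). M₂ = 22, y₂ ≡ 7 (mod 17). M₃ = 187, y₃ ≡ 1 (mod 2). r = 6×34×1 + 14×22×7 + 1×187×1 ≡ 303 (mod 374)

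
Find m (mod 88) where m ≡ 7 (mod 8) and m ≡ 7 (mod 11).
M = 8 × 11 = 88. M₁ = 11, y₁ ≡ 3 (mod 8). M₂ = 8, y₂ ≡ 7 (mod 11). m = 7×11×3 + 7×8×7 ≡ 7 (mod 88)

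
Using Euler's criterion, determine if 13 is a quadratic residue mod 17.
By Euler's criterion: 13^{8} ≡ 1 (mod 17). Since this equals 1, 13 is a QR.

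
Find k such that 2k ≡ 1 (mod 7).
4

Since gcd(2, 7) = 1 divides 1, a solution exists.
Multiply both sides by the inverse of 2 mod 7:
  2^(-1) mod 7 = 4
  x ≡ 4 × 1 ≡ 4 ≡ 4 (mod 7)
Verification: 2 × 4 = 8 = 1 × 7 + 1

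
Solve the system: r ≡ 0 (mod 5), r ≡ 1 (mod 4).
M = 5 × 4 = 20. M₁ = 4, y₁ ≡ 4 (mod 5). M₂ = 5, y₂ ≡ 1 (mod 4). r = 0×4×4 + 1×5×1 ≡ 5 (mod 20)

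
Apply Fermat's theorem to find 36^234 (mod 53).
By Fermat: 36^{52} ≡ 1 (mod 53). 234 = 4×52 + 26. So 36^{234} ≡ 36^{26} ≡ 1 (mod 53)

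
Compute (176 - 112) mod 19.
7

(176 - 112) = 64
64 mod 19 = 7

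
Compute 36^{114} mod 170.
106

Using successive squaring:
Binary expansion of 114: 1110010
Powers of 36 mod 170 (each is the square of the previous):
  36^1 ≡ 36 (mod 170)
  36^2 ≡ 36² = 1296 ≡ 106 (mod 170)
  36^4 ≡ 106² = 11236 ≡ 16 (mod 170)
  36^8 ≡ 16² = 256 ≡ 86 (mod 170)
  36^16 ≡ 86² = 7396 ≡ 86 (mod 170)
  36^32 ≡ 86² = 7396 ≡ 86 (mod 170)
  36^64 ≡ 86² = 7396 ≡ 86 (mod 170)
114 = 64 + 32 + 16 + 2, so 36^114 = 36^64 × 36^32 × 36^16 × 36^2 ≡ 86 × 86 × 86 × 106 (mod 170)
Multiplying step by step:
  86 × 86 = 7396 ≡ 86 (mod 170)
  86 × 86 = 7396 ≡ 86 (mod 170)
  86 × 106 = 9116 ≡ 106 (mod 170)
Result: 36^114 ≡ 106 (mod 170)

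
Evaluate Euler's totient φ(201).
132

Prime factorization: 201 = 3 × 67
Using the formula φ(n) = n × Π(1 - 1/p) for each prime factor p:
φ(201) = 201 × (1 - 1/3) × (1 - 1/67)
φ(201) = 132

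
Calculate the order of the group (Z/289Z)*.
272

Prime factorization: 289 = 17^2
Using the formula φ(n) = n × Π(1 - 1/p) for each prime factor p:
φ(289) = 289 × (1 - 1/17)
φ(289) = 272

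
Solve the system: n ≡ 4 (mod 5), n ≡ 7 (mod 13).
M = 5 × 13 = 65. M₁ = 13, y₁ ≡ 2 (mod 5). M₂ = 5, y₂ ≡ 8 (mod 13). n = 4×13×2 + 7×5×8 ≡ 59 (mod 65)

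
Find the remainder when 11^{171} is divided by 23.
By Fermat: 11^{22} ≡ 1 (mod 23). 171 = 7×22 + 17. So 11^{171} ≡ 11^{17} ≡ 14 (mod 23)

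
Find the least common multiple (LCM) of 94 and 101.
9494

First find GCD(94, 101) using the Euclidean algorithm:
94 = 0 × 101 + 94
101 = 1 × 94 + 7
94 = 13 × 7 + 3
7 = 2 × 3 + 1
3 = 3 × 1 + 0
GCD(94, 101) = 1

LCM formula: LCM(a, b) = (a × b) / GCD(a, b)
LCM(94, 101) = (94 × 101) / 1
LCM(94, 101) = 9494 / 1
LCM(94, 101) = 9494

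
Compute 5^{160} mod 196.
65

Using successive squaring:
Binary expansion of 160: 10100000
Powers of 5 mod 196 (each is the square of the previous):
  5^1 ≡ 5 (mod 196)
  5^2 ≡ 5² = 25 ≡ 25 (mod 196)
  5^4 ≡ 25² = 625 ≡ 37 (mod 196)
  5^8 ≡ 37² = 1369 ≡ 193 (mod 196)
  5^16 ≡ 193² = 37249 ≡ 9 (mod 196)
  5^32 ≡ 9² = 81 ≡ 81 (mod 196)
  5^64 ≡ 81² = 6561 ≡ 93 (mod 196)
  5^128 ≡ 93² = 8649 ≡ 25 (mod 196)
160 = 128 + 32, so 5^160 = 5^128 × 5^32 ≡ 25 × 81 (mod 196)
Multiplying step by step:
  25 × 81 = 2025 ≡ 65 (mod 196)
Result: 5^160 ≡ 65 (mod 196)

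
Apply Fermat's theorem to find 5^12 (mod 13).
By Fermat's Little Theorem, 5^{12} ≡ 1 (mod 13) since 13 is prime and gcd(5, 13) = 1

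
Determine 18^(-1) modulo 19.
18^(-1) ≡ 18 (mod 19). Verification: 18 × 18 = 324 ≡ 1 (mod 19)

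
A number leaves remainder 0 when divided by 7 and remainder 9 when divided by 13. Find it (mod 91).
M = 7 × 13 = 91. M₁ = 13, y₁ ≡ 6 (mod 7). M₂ = 7, y₂ ≡ 2 (mod 13). z = 0×13×6 + 9×7×2 ≡ 35 (mod 91)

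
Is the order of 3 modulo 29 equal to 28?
Yes, ord_29(3) = 28.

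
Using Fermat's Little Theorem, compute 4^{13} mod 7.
4

By Fermat's Little Theorem, a^(p-1) ≡ 1 (mod p) for prime p and gcd(a, p) = 1
Here p = 7, so 4^6 ≡ 1 (mod 7)
We can reduce the exponent: 13 mod 6 = 1
So 4^13 ≡ 4^1 (mod 7)
Computing: 4^1 mod 7 = 4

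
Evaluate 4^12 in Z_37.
Using repeated squaring. 12 = 8 + 4 (binary 1100). Repeated squaring mod 37: 4^1 ≡ 4; 4^2 ≡ 4² = 16 ≡ 16; 4^4 ≡ 16² = 256 ≡ 34; 4^8 ≡ 34² = 1156 ≡ 9. Multiply: 4^12 = 4^8 × 4^4 ≡ 9 × 34 (mod 37): 9 × 34 = 306 ≡ 10. So 4^12 ≡ 10 (mod 37).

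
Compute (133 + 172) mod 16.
1

(133 + 172) = 305
305 mod 16 = 1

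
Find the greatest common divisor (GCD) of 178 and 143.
1

Using the Euclidean algorithm:
178 = 1 × 143 + 35
143 = 4 × 35 + 3
35 = 11 × 3 + 2
3 = 1 × 2 + 1
2 = 2 × 1 + 0

GCD(178, 143) = 1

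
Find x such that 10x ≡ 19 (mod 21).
4

Since gcd(10, 21) = 1 divides 19, a solution exists.
Multiply both sides by the inverse of 10 mod 21:
  10^(-1) mod 21 = 19
  x ≡ 19 × 19 ≡ 361 ≡ 4 (mod 21)
Verification: 10 × 4 = 40 = 1 × 21 + 19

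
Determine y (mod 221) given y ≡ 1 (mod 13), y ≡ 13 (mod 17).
183

Using the Chinese Remainder Theorem:
M = product of moduli = 221
For equation 1: M_1 = 17, 17 ≡ 4 (mod 13), inverse of 17 mod 13 is 10 (check: 4 × 10 = 40 ≡ 1 (mod 13))
For equation 2: M_2 = 13, 13 ≡ 13 (mod 17), inverse of 13 mod 17 is 4 (check: 13 × 4 = 52 ≡ 1 (mod 17))
Combine: y ≡ Σ r_i×M_i×(M_i⁻¹ mod m_i) = 1×17×10 + 13×13×4 = 170 + 676 = 846
846 mod 221 = 183
y ≡ 183 (mod 221)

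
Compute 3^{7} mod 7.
3

Using successive squaring:
Binary expansion of 7: 111
Powers of 3 mod 7 (each is the square of the previous):
  3^1 ≡ 3 (mod 7)
  3^2 ≡ 3² = 9 ≡ 2 (mod 7)
  3^4 ≡ 2² = 4 ≡ 4 (mod 7)
7 = 4 + 2 + 1, so 3^7 = 3^4 × 3^2 × 3^1 ≡ 4 × 2 × 3 (mod 7)
Multiplying step by step:
  4 × 2 = 8 ≡ 1 (mod 7)
  1 × 3 = 3 ≡ 3 (mod 7)
Result: 3^7 ≡ 3 (mod 7)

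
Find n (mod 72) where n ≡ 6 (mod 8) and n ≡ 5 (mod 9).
M = 8 × 9 = 72. M₁ = 9, y₁ ≡ 1 (mod 8). M₂ = 8, y₂ ≡ 8 (mod 9). n = 6×9×1 + 5×8×8 ≡ 14 (mod 72)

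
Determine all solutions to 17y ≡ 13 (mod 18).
5

Since gcd(17, 18) = 1 divides 13, a solution exists.
Multiply both sides by the inverse of 17 mod 18:
  17^(-1) mod 18 = 17
  x ≡ 17 × 13 ≡ 221 ≡ 5 (mod 18)
Verification: 17 × 5 = 85 = 4 × 18 + 13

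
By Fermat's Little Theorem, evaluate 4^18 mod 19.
By Fermat's Little Theorem, 4^{18} ≡ 1 (mod 19) since 19 is prime and gcd(4, 19) = 1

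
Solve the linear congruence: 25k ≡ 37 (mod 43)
29

Since gcd(25, 43) = 1 divides 37, a solution exists.
Multiply both sides by the inverse of 25 mod 43:
  25^(-1) mod 43 = 31
  x ≡ 31 × 37 ≡ 1147 ≡ 29 (mod 43)
Verification: 25 × 29 = 725 = 16 × 43 + 37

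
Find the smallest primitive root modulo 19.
2

A primitive root g modulo p has order p-1 = 18
Prime divisors of 18: [2, 3]
g is a primitive root iff g^(18/q) ≢ 1 (mod 19) for each prime divisor q
Testing small values:
  g = 2: 2^9 ≡ 18, 2^6 ≡ 7 (mod 19) → none is 1, primitive root!
The smallest primitive root is 2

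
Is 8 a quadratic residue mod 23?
By Euler's criterion: 8^{11} ≡ 1 (mod 23). Since this equals 1, 8 is a QR.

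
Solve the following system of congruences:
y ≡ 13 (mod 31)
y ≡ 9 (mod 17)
230

Using the Chinese Remainder Theorem:
M = product of moduli = 527
For equation 1: M_1 = 17, 17 ≡ 17 (mod 31), inverse of 17 mod 31 is 11 (check: 17 × 11 = 187 ≡ 1 (mod 31))
For equation 2: M_2 = 31, 31 ≡ 14 (mod 17), inverse of 31 mod 17 is 11 (check: 14 × 11 = 154 ≡ 1 (mod 17))
Combine: y ≡ Σ r_i×M_i×(M_i⁻¹ mod m_i) = 13×17×11 + 9×31×11 = 2431 + 3069 = 5500
5500 mod 527 = 230
y ≡ 230 (mod 527)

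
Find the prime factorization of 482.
2 × 241

Divide by primes starting from smallest:
482 ÷ 2 = 241
241 ÷ 241 = 1

482 = 2 × 241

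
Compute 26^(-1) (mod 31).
26^(-1) ≡ 6 (mod 31). Verification: 26 × 6 = 156 ≡ 1 (mod 31)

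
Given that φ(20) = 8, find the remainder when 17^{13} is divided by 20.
By Euler: 17^{8} ≡ 1 (mod 20) since gcd(17, 20) = 1. 13 = 1×8 + 5. So 17^{13} ≡ 17^{5} ≡ 17 (mod 20)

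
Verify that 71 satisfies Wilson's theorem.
(70)! mod 71 = 70. Since this equals -1 (mod 71), Wilson confirms 71 is prime.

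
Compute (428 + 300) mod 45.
8

(428 + 300) = 728
728 mod 45 = 8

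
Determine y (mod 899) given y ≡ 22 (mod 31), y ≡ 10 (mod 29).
735

Using the Chinese Remainder Theorem:
M = product of moduli = 899
For equation 1: M_1 = 29, 29 ≡ 29 (mod 31), inverse of 29 mod 31 is 15 (check: 29 × 15 = 435 ≡ 1 (mod 31))
For equation 2: M_2 = 31, 31 ≡ 2 (mod 29), inverse of 31 mod 29 is 15 (check: 2 × 15 = 30 ≡ 1 (mod 29))
Combine: y ≡ Σ r_i×M_i×(M_i⁻¹ mod m_i) = 22×29×15 + 10×31×15 = 9570 + 4650 = 14220
14220 mod 899 = 735
y ≡ 735 (mod 899)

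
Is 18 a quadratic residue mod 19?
By Euler's criterion: 18^{9} ≡ 18 (mod 19). Since this equals -1 (≡ 18), 18 is not a QR.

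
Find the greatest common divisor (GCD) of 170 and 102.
34

Using the Euclidean algorithm:
170 = 1 × 102 + 68
102 = 1 × 68 + 34
68 = 2 × 34 + 0

GCD(170, 102) = 34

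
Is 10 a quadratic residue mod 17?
By Euler's criterion: 10^{8} ≡ 16 (mod 17). Since this equals -1 (≡ 16), 10 is not a QR.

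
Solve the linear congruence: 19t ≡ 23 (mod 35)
27

Since gcd(19, 35) = 1 divides 23, a solution exists.
Multiply both sides by the inverse of 19 mod 35:
  19^(-1) mod 35 = 24
  x ≡ 24 × 23 ≡ 552 ≡ 27 (mod 35)
Verification: 19 × 27 = 513 = 14 × 35 + 23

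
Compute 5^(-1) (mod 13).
5^(-1) ≡ 8 (mod 13). Verification: 5 × 8 = 40 ≡ 1 (mod 13)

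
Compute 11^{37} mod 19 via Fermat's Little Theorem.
11

By Fermat's Little Theorem, a^(p-1) ≡ 1 (mod p) for prime p and gcd(a, p) = 1
Here p = 19, so 11^18 ≡ 1 (mod 19)
We can reduce the exponent: 37 mod 18 = 1
So 11^37 ≡ 11^1 (mod 19)
Computing: 11^1 mod 19 = 11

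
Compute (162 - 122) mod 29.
11

(162 - 122) = 40
40 mod 29 = 11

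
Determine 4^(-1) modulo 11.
4^(-1) ≡ 3 (mod 11). Verification: 4 × 3 = 12 ≡ 1 (mod 11)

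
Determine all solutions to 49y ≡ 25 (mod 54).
49

Since gcd(49, 54) = 1 divides 25, a solution exists.
Multiply both sides by the inverse of 49 mod 54:
  49^(-1) mod 54 = 43
  x ≡ 43 × 25 ≡ 1075 ≡ 49 (mod 54)
Verification: 49 × 49 = 2401 = 44 × 54 + 25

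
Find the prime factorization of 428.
2^2 × 107

Divide by primes starting from smallest:
428 ÷ 2 = 214
214 ÷ 2 = 107
107 ÷ 107 = 1

428 = 2^2 × 107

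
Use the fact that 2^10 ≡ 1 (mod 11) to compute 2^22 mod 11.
By Fermat: 2^{10} ≡ 1 (mod 11). 22 = 2×10 + 2. So 2^{22} ≡ 2^{2} ≡ 4 (mod 11)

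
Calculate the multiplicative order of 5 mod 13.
Powers of 5 mod 13: 5^1≡5, 5^2≡12, 5^3≡8, 5^4≡1. Order = 4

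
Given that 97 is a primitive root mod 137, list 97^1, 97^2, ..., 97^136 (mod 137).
g^1, g^2, ..., g^{136} mod 137: {97, 93, 116, 18, 102, 30, 33, 50, 55, 129, 46, 78, 31, 130, 6, 34, 10, 11, 108, 64, 43, 61, 26, 56, 89, 2, 57, 49, 95, 36, 67, 60, 66, 100, 110, 121, 92, 19, 62, 123, 12, 68, 20, 22, 79, 128, 86, 122, 52, 112, 41, 4, 114, 98, 53, 72, 134, 120, 132, 63, 83, 105, 47, 38, 124, 109, 24, 136, 40, 44, 21, 119, 35, 107, 104, 87, 82, 8, 91, 59, 106, 7, 131, 103, 127, 126, 29, 73, 94, 76, 111, 81, 48, 135, 80, 88, 42, 101, 70, 77, 71, 37, 27, 16, 45, 118, 75, 14, 125, 69, 117, 115, 58, 9, 51, 15, 85, 25, 96, 133, 23, 39, 84, 65, 3, 17, 5, 74, 54, 32, 90, 99, 13, 28, 113, 1}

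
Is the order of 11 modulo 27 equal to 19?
No, the actual order is 18, not 19.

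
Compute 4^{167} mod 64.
0

Using successive squaring:
Binary expansion of 167: 10100111
Powers of 4 mod 64 (each is the square of the previous):
  4^1 ≡ 4 (mod 64)
  4^2 ≡ 4² = 16 ≡ 16 (mod 64)
  4^4 ≡ 16² = 256 ≡ 0 (mod 64)
  4^8 ≡ 0² = 0 ≡ 0 (mod 64)
  4^16 ≡ 0² = 0 ≡ 0 (mod 64)
  4^32 ≡ 0² = 0 ≡ 0 (mod 64)
  4^64 ≡ 0² = 0 ≡ 0 (mod 64)
  4^128 ≡ 0² = 0 ≡ 0 (mod 64)
167 = 128 + 32 + 4 + 2 + 1, so 4^167 = 4^128 × 4^32 × 4^4 × 4^2 × 4^1 ≡ 0 × 0 × 0 × 16 × 4 (mod 64)
Multiplying step by step:
  0 × 0 = 0 ≡ 0 (mod 64)
  0 × 0 = 0 ≡ 0 (mod 64)
  0 × 16 = 0 ≡ 0 (mod 64)
  0 × 4 = 0 ≡ 0 (mod 64)
Result: 4^167 ≡ 0 (mod 64)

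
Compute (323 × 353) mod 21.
10

(323 × 353) = 114019
114019 mod 21 = 10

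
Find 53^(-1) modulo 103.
35

Using Extended Euclidean Algorithm:
gcd(53, 103) = 1
Bezout coefficients: 53 × 35 + 103 × -18 = 1
So 53 × 35 ≡ 1 (mod 103)
The inverse is 35 mod 103 = 35
Verification: 53 × 35 = 1855 = 18 × 103 + 1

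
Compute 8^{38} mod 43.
4

Using successive squaring:
Binary expansion of 38: 100110
Powers of 8 mod 43 (each is the square of the previous):
  8^1 ≡ 8 (mod 43)
  8^2 ≡ 8² = 64 ≡ 21 (mod 43)
  8^4 ≡ 21² = 441 ≡ 11 (mod 43)
  8^8 ≡ 11² = 121 ≡ 35 (mod 43)
  8^16 ≡ 35² = 1225 ≡ 21 (mod 43)
  8^32 ≡ 21² = 441 ≡ 11 (mod 43)
38 = 32 + 4 + 2, so 8^38 = 8^32 × 8^4 × 8^2 ≡ 11 × 11 × 21 (mod 43)
Multiplying step by step:
  11 × 11 = 121 ≡ 35 (mod 43)
  35 × 21 = 735 ≡ 4 (mod 43)
Result: 8^38 ≡ 4 (mod 43)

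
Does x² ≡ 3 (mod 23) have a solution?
By Euler's criterion: 3^{11} ≡ 1 (mod 23). Since this equals 1, 3 is a QR.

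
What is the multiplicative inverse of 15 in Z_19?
14

Using Extended Euclidean Algorithm:
gcd(15, 19) = 1
Bezout coefficients: 15 × -5 + 19 × 4 = 1
So 15 × -5 ≡ 1 (mod 19)
The inverse is -5 mod 19 = 14
Verification: 15 × 14 = 210 = 11 × 19 + 1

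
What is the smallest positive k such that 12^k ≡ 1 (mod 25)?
Powers of 12 mod 25: 12^1≡12, 12^2≡19, 12^3≡3, 12^4≡11, 12^5≡7, 12^6≡9, 12^7≡8, 12^8≡21, 12^9≡2, 12^10≡24, 12^11≡13, 12^12≡6, 12^13≡22, 12^14≡14, 12^15≡18, 12^16≡16, 12^17≡17, 12^18≡4, 12^19≡23, 12^20≡1. Order = 20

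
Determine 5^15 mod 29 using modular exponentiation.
Using repeated squaring. 15 = 8 + 4 + 2 + 1 (binary 1111). Repeated squaring mod 29: 5^1 ≡ 5; 5^2 ≡ 5² = 25 ≡ 25; 5^4 ≡ 25² = 625 ≡ 16; 5^8 ≡ 16² = 256 ≡ 24. Multiply: 5^15 = 5^8 × 5^4 × 5^2 × 5^1 ≡ 24 × 16 × 25 × 5 (mod 29): 24 × 16 = 384 ≡ 7; 7 × 25 = 175 ≡ 1; 1 × 5 = 5 ≡ 5. So 5^15 ≡ 5 (mod 29).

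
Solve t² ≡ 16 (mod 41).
The square roots of 16 mod 41 are 37 and 4. Verify: 37² = 1369 ≡ 16 (mod 41)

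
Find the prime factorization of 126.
2 × 3^2 × 7

Divide by primes starting from smallest:
126 ÷ 2 = 63
63 ÷ 3 = 21
21 ÷ 3 = 7
7 ÷ 7 = 1

126 = 2 × 3^2 × 7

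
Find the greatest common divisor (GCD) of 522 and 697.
1

Using the Euclidean algorithm:
522 = 0 × 697 + 522
697 = 1 × 522 + 175
522 = 2 × 175 + 172
175 = 1 × 172 + 3
172 = 57 × 3 + 1
3 = 3 × 1 + 0

GCD(522, 697) = 1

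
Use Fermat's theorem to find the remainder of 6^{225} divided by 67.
14

By Fermat's Little Theorem, a^(p-1) ≡ 1 (mod p) for prime p and gcd(a, p) = 1
Here p = 67, so 6^66 ≡ 1 (mod 67)
We can reduce the exponent: 225 mod 66 = 27
So 6^225 ≡ 6^27 (mod 67)
Computing: 6^27 mod 67 = 14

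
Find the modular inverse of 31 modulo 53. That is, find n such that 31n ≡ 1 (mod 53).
12

Using Extended Euclidean Algorithm:
gcd(31, 53) = 1
Bezout coefficients: 31 × 12 + 53 × -7 = 1
So 31 × 12 ≡ 1 (mod 53)
The inverse is 12 mod 53 = 12
Verification: 31 × 12 = 372 = 7 × 53 + 1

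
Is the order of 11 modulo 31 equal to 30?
Yes, ord_31(11) = 30.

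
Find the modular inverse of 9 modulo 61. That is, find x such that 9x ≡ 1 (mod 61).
34

Using Extended Euclidean Algorithm:
gcd(9, 61) = 1
Bezout coefficients: 9 × -27 + 61 × 4 = 1
So 9 × -27 ≡ 1 (mod 61)
The inverse is -27 mod 61 = 34
Verification: 9 × 34 = 306 = 5 × 61 + 1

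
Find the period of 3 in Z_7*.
Powers of 3 mod 7: 3^1≡3, 3^2≡2, 3^3≡6, 3^4≡4, 3^5≡5, 3^6≡1. Order = 6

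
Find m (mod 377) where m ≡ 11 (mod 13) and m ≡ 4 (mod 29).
M = 13 × 29 = 377. M₁ = 29, y₁ ≡ 9 (mod 13). M₂ = 13, y₂ ≡ 9 (mod 29). m = 11×29×9 + 4×13×9 ≡ 323 (mod 377)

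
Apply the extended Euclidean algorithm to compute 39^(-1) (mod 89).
Extended GCD: 39(16) + 89(-7) = 1. So 39^(-1) ≡ 16 ≡ 16 (mod 89). Verify: 39 × 16 = 624 ≡ 1 (mod 89)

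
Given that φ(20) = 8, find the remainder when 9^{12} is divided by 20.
By Euler: 9^{8} ≡ 1 (mod 20) since gcd(9, 20) = 1. 12 = 1×8 + 4. So 9^{12} ≡ 9^{4} ≡ 1 (mod 20)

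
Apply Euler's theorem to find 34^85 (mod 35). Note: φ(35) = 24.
By Euler: 34^{24} ≡ 1 (mod 35) since gcd(34, 35) = 1. 85 = 3×24 + 13. So 34^{85} ≡ 34^{13} ≡ 34 (mod 35)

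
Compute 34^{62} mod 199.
45

Using successive squaring:
Binary expansion of 62: 111110
Powers of 34 mod 199 (each is the square of the previous):
  34^1 ≡ 34 (mod 199)
  34^2 ≡ 34² = 1156 ≡ 161 (mod 199)
  34^4 ≡ 161² = 25921 ≡ 51 (mod 199)
  34^8 ≡ 51² = 2601 ≡ 14 (mod 199)
  34^16 ≡ 14² = 196 ≡ 196 (mod 199)
  34^32 ≡ 196² = 38416 ≡ 9 (mod 199)
62 = 32 + 16 + 8 + 4 + 2, so 34^62 = 34^32 × 34^16 × 34^8 × 34^4 × 34^2 ≡ 9 × 196 × 14 × 51 × 161 (mod 199)
Multiplying step by step:
  9 × 196 = 1764 ≡ 172 (mod 199)
  172 × 14 = 2408 ≡ 20 (mod 199)
  20 × 51 = 1020 ≡ 25 (mod 199)
  25 × 161 = 4025 ≡ 45 (mod 199)
Result: 34^62 ≡ 45 (mod 199)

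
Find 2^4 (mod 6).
4 = 4 (binary 100). Repeated squaring mod 6: 2^1 ≡ 2; 2^2 ≡ 2² = 4 ≡ 4; 2^4 ≡ 4² = 16 ≡ 4. So 2^4 ≡ 4 (mod 6).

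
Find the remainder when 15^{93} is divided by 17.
By Fermat: 15^{16} ≡ 1 (mod 17). 93 = 5×16 + 13. So 15^{93} ≡ 15^{13} ≡ 2 (mod 17)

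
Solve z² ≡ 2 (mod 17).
The square roots of 2 mod 17 are 6 and 11. Verify: 6² = 36 ≡ 2 (mod 17)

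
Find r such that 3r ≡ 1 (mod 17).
3^(-1) ≡ 6 (mod 17). Verification: 3 × 6 = 18 ≡ 1 (mod 17)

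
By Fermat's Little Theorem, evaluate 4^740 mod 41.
By Fermat: 4^{40} ≡ 1 (mod 41). 740 ≡ 20 (mod 40). So 4^{740} ≡ 4^{20} ≡ 1 (mod 41)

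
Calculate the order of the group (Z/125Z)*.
100

Prime factorization: 125 = 5^3
Using the formula φ(n) = n × Π(1 - 1/p) for each prime factor p:
φ(125) = 125 × (1 - 1/5)
φ(125) = 100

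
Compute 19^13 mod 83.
Using repeated squaring. 13 = 8 + 4 + 1 (binary 1101). Repeated squaring mod 83: 19^1 ≡ 19; 19^2 ≡ 19² = 361 ≡ 29; 19^4 ≡ 29² = 841 ≡ 11; 19^8 ≡ 11² = 121 ≡ 38. Multiply: 19^13 = 19^8 × 19^4 × 19^1 ≡ 38 × 11 × 19 (mod 83): 38 × 11 = 418 ≡ 3; 3 × 19 = 57 ≡ 57. So 19^13 ≡ 57 (mod 83).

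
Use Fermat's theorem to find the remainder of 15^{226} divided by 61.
15

By Fermat's Little Theorem, a^(p-1) ≡ 1 (mod p) for prime p and gcd(a, p) = 1
Here p = 61, so 15^60 ≡ 1 (mod 61)
We can reduce the exponent: 226 mod 60 = 46
So 15^226 ≡ 15^46 (mod 61)
Computing: 15^46 mod 61 = 15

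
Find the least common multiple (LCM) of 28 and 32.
224

First find GCD(28, 32) using the Euclidean algorithm:
28 = 0 × 32 + 28
32 = 1 × 28 + 4
28 = 7 × 4 + 0
GCD(28, 32) = 4

LCM formula: LCM(a, b) = (a × b) / GCD(a, b)
LCM(28, 32) = (28 × 32) / 4
LCM(28, 32) = 896 / 4
LCM(28, 32) = 224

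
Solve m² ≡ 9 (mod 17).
The square roots of 9 mod 17 are 14 and 3. Verify: 14² = 196 ≡ 9 (mod 17)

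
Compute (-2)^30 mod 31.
Using Fermat: (-2)^{30} ≡ 1 (mod 31). 30 ≡ 0 (mod 30). So (-2)^{30} ≡ (-2)^{0} ≡ 1 (mod 31)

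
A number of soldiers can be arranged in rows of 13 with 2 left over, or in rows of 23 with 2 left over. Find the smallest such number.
M = 13 × 23 = 299. M₁ = 23, y₁ ≡ 4 (mod 13). M₂ = 13, y₂ ≡ 16 (mod 23). z = 2×23×4 + 2×13×16 ≡ 2 (mod 299). The smallest positive such number is 2.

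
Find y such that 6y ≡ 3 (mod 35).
18

Since gcd(6, 35) = 1 divides 3, a solution exists.
Multiply both sides by the inverse of 6 mod 35:
  6^(-1) mod 35 = 6
  x ≡ 6 × 3 ≡ 18 ≡ 18 (mod 35)
Verification: 6 × 18 = 108 = 3 × 35 + 3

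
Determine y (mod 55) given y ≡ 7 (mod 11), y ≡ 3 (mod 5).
18

Using the Chinese Remainder Theorem:
M = product of moduli = 55
For equation 1: M_1 = 5, 5 ≡ 5 (mod 11), inverse of 5 mod 11 is 9 (check: 5 × 9 = 45 ≡ 1 (mod 11))
For equation 2: M_2 = 11, 11 ≡ 1 (mod 5), inverse of 11 mod 5 is 1 (check: 1 × 1 = 1 ≡ 1 (mod 5))
Combine: y ≡ Σ r_i×M_i×(M_i⁻¹ mod m_i) = 7×5×9 + 3×11×1 = 315 + 33 = 348
348 mod 55 = 18
y ≡ 18 (mod 55)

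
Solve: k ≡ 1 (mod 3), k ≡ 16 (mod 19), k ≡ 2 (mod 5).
M = 3 × 19 × 5 = 285. M₁ = 95, y₁ ≡ 2 (mod 3). M₂ = 15, y₂ ≡ 14 (mod 19). M₃ = 57, y₃ ≡ 3 (mod 5). k = 1×95×2 + 16×15×14 + 2×57×3 ≡ 187 (mod 285)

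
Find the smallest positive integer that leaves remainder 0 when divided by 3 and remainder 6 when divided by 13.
M = 3 × 13 = 39. M₁ = 13, y₁ ≡ 1 (mod 3). M₂ = 3, y₂ ≡ 9 (mod 13). m = 0×13×1 + 6×3×9 ≡ 6 (mod 39). The smallest positive such number is 6.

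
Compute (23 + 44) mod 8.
3

(23 + 44) = 67
67 mod 8 = 3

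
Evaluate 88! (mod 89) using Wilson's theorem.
By Wilson's theorem, (88)! ≡ -1 ≡ 88 (mod 89)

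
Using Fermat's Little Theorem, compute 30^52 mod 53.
By Fermat's Little Theorem, 30^{52} ≡ 1 (mod 53) since 53 is prime and gcd(30, 53) = 1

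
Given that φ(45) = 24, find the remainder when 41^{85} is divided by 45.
By Euler: 41^{24} ≡ 1 (mod 45) since gcd(41, 45) = 1. 85 = 3×24 + 13. So 41^{85} ≡ 41^{13} ≡ 41 (mod 45)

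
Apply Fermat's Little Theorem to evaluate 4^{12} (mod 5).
1

By Fermat's Little Theorem, a^(p-1) ≡ 1 (mod p) for prime p and gcd(a, p) = 1
Here p = 5, so 4^4 ≡ 1 (mod 5)
We can reduce the exponent: 12 mod 4 = 0
So 4^12 ≡ 4^0 (mod 5)
Computing: 4^0 mod 5 = 1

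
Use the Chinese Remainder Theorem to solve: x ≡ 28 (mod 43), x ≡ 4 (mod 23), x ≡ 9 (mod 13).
1361

Using the Chinese Remainder Theorem:
M = product of moduli = 12857
For equation 1: M_1 = 299, 299 ≡ 41 (mod 43), inverse of 299 mod 43 is 21 (check: 41 × 21 = 861 ≡ 1 (mod 43))
For equation 2: M_2 = 559, 559 ≡ 7 (mod 23), inverse of 559 mod 23 is 10 (check: 7 × 10 = 70 ≡ 1 (mod 23))
For equation 3: M_3 = 989, 989 ≡ 1 (mod 13), inverse of 989 mod 13 is 1 (check: 1 × 1 = 1 ≡ 1 (mod 13))
Combine: x ≡ Σ r_i×M_i×(M_i⁻¹ mod m_i) = 28×299×21 + 4×559×10 + 9×989×1 = 175812 + 22360 + 8901 = 207073
207073 mod 12857 = 1361
x ≡ 1361 (mod 12857)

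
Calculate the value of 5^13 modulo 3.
Using Fermat: 5^{2} ≡ 1 (mod 3). 13 ≡ 1 (mod 2). So 5^{13} ≡ 5^{1} ≡ 2 (mod 3)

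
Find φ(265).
208

Prime factorization: 265 = 5 × 53
Using the formula φ(n) = n × Π(1 - 1/p) for each prime factor p:
φ(265) = 265 × (1 - 1/5) × (1 - 1/53)
φ(265) = 208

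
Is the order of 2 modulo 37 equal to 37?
No, the actual order is 36, not 37.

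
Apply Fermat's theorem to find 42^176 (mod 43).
By Fermat: 42^{42} ≡ 1 (mod 43). 176 = 4×42 + 8. So 42^{176} ≡ 42^{8} ≡ 1 (mod 43)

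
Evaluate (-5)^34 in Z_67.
Using repeated squaring. (-5) ≡ 62 (mod 67). 34 = 32 + 2 (binary 100010). Repeated squaring mod 67: 62^1 ≡ 62; 62^2 ≡ 62² = 3844 ≡ 25; 62^4 ≡ 25² = 625 ≡ 22; 62^8 ≡ 22² = 484 ≡ 15; 62^16 ≡ 15² = 225 ≡ 24; 62^32 ≡ 24² = 576 ≡ 40. Multiply: (-5)^34 ≡ 62^32 × 62^2 ≡ 40 × 25 (mod 67): 40 × 25 = 1000 ≡ 62. So (-5)^34 ≡ 62 (mod 67).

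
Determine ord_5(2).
Powers of 2 mod 5: 2^1≡2, 2^2≡4, 2^3≡3, 2^4≡1. Order = 4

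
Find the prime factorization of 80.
2^4 × 5

Divide by primes starting from smallest:
80 ÷ 2 = 40
40 ÷ 2 = 20
20 ÷ 2 = 10
10 ÷ 2 = 5
5 ÷ 5 = 1

80 = 2^4 × 5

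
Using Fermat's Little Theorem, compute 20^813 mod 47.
By Fermat: 20^{46} ≡ 1 (mod 47). 813 ≡ 31 (mod 46). So 20^{813} ≡ 20^{31} ≡ 44 (mod 47)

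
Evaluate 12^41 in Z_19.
Using Fermat: 12^{18} ≡ 1 (mod 19). 41 ≡ 5 (mod 18). So 12^{41} ≡ 12^{5} ≡ 8 (mod 19)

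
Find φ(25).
20

Prime factorization: 25 = 5^2
Using the formula φ(n) = n × Π(1 - 1/p) for each prime factor p:
φ(25) = 25 × (1 - 1/5)
φ(25) = 20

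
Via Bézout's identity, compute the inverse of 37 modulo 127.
Extended GCD: 37(-24) + 127(7) = 1. So 37^(-1) ≡ 103 ≡ 103 (mod 127). Verify: 37 × 103 = 3811 ≡ 1 (mod 127)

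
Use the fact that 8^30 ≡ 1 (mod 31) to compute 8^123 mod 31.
By Fermat: 8^{30} ≡ 1 (mod 31). 123 = 4×30 + 3. So 8^{123} ≡ 8^{3} ≡ 16 (mod 31)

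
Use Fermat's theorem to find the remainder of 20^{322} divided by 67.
21

By Fermat's Little Theorem, a^(p-1) ≡ 1 (mod p) for prime p and gcd(a, p) = 1
Here p = 67, so 20^66 ≡ 1 (mod 67)
We can reduce the exponent: 322 mod 66 = 58
So 20^322 ≡ 20^58 (mod 67)
Computing: 20^58 mod 67 = 21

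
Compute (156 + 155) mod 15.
11

(156 + 155) = 311
311 mod 15 = 11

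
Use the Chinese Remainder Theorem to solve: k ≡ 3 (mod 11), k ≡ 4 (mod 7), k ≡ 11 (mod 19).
410

Using the Chinese Remainder Theorem:
M = product of moduli = 1463
For equation 1: M_1 = 133, 133 ≡ 1 (mod 11), inverse of 133 mod 11 is 1 (check: 1 × 1 = 1 ≡ 1 (mod 11))
For equation 2: M_2 = 209, 209 ≡ 6 (mod 7), inverse of 209 mod 7 is 6 (check: 6 × 6 = 36 ≡ 1 (mod 7))
For equation 3: M_3 = 77, 77 ≡ 1 (mod 19), inverse of 77 mod 19 is 1 (check: 1 × 1 = 1 ≡ 1 (mod 19))
Combine: k ≡ Σ r_i×M_i×(M_i⁻¹ mod m_i) = 3×133×1 + 4×209×6 + 11×77×1 = 399 + 5016 + 847 = 6262
6262 mod 1463 = 410
k ≡ 410 (mod 1463)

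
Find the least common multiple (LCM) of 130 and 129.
16770

First find GCD(130, 129) using the Euclidean algorithm:
130 = 1 × 129 + 1
129 = 129 × 1 + 0
GCD(130, 129) = 1

LCM formula: LCM(a, b) = (a × b) / GCD(a, b)
LCM(130, 129) = (130 × 129) / 1
LCM(130, 129) = 16770 / 1
LCM(130, 129) = 16770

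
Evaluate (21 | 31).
(21/31) = 21^{15} mod 31 = -1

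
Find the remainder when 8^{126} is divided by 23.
By Fermat: 8^{22} ≡ 1 (mod 23). 126 = 5×22 + 16. So 8^{126} ≡ 8^{16} ≡ 16 (mod 23)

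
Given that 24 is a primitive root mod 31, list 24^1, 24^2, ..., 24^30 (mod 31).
g^1, g^2, ..., g^{30} mod 31: {24, 18, 29, 14, 26, 4, 3, 10, 23, 25, 11, 16, 12, 9, 30, 7, 13, 2, 17, 5, 27, 28, 21, 8, 6, 20, 15, 19, 22, 1}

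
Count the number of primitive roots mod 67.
Number of primitive roots mod 67 = φ(66) = 20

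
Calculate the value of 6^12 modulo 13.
Using Fermat: 6^{12} ≡ 1 (mod 13). 12 ≡ 0 (mod 12). So 6^{12} ≡ 6^{0} ≡ 1 (mod 13)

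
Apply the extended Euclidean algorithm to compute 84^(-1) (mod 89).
Extended GCD: 84(-18) + 89(17) = 1. So 84^(-1) ≡ 71 ≡ 71 (mod 89). Verify: 84 × 71 = 5964 ≡ 1 (mod 89)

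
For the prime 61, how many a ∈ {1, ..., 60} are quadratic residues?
For prime 61, there are (p-1)/2 = (61-1)/2 = 30 quadratic residues (excluding 0).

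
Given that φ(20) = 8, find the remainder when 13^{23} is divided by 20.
By Euler: 13^{8} ≡ 1 (mod 20) since gcd(13, 20) = 1. 23 = 2×8 + 7. So 13^{23} ≡ 13^{7} ≡ 17 (mod 20)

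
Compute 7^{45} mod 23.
7

Using successive squaring:
Binary expansion of 45: 101101
Powers of 7 mod 23 (each is the square of the previous):
  7^1 ≡ 7 (mod 23)
  7^2 ≡ 7² = 49 ≡ 3 (mod 23)
  7^4 ≡ 3² = 9 ≡ 9 (mod 23)
  7^8 ≡ 9² = 81 ≡ 12 (mod 23)
  7^16 ≡ 12² = 144 ≡ 6 (mod 23)
  7^32 ≡ 6² = 36 ≡ 13 (mod 23)
45 = 32 + 8 + 4 + 1, so 7^45 = 7^32 × 7^8 × 7^4 × 7^1 ≡ 13 × 12 × 9 × 7 (mod 23)
Multiplying step by step:
  13 × 12 = 156 ≡ 18 (mod 23)
  18 × 9 = 162 ≡ 1 (mod 23)
  1 × 7 = 7 ≡ 7 (mod 23)
Result: 7^45 ≡ 7 (mod 23)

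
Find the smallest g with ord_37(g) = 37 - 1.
p - 1 = 36 has prime divisors 2, 3. h is a primitive root mod 37 iff h^(36/q) ≢ 1 (mod 37) for each such q.
h = 2: 2^18 ≡ 36, 2^12 ≡ 26 (mod 37); none is 1, so 2 has order 36 and is a primitive root.
The smallest primitive root mod 37 is g = 2.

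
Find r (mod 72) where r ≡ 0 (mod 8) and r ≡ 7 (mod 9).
M = 8 × 9 = 72. M₁ = 9, y₁ ≡ 1 (mod 8). M₂ = 8, y₂ ≡ 8 (mod 9). r = 0×9×1 + 7×8×8 ≡ 16 (mod 72)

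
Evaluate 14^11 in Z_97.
Using repeated squaring. 11 = 8 + 2 + 1 (binary 1011). Repeated squaring mod 97: 14^1 ≡ 14; 14^2 ≡ 14² = 196 ≡ 2; 14^4 ≡ 2² = 4 ≡ 4; 14^8 ≡ 4² = 16 ≡ 16. Multiply: 14^11 = 14^8 × 14^2 × 14^1 ≡ 16 × 2 × 14 (mod 97): 16 × 2 = 32 ≡ 32; 32 × 14 = 448 ≡ 60. So 14^11 ≡ 60 (mod 97).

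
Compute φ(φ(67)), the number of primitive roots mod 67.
Number of primitive roots mod 67 = φ(66) = 20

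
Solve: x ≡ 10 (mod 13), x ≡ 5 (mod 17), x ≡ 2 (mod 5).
M = 13 × 17 × 5 = 1105. M₁ = 85, y₁ ≡ 2 (mod 13). M₂ = 65, y₂ ≡ 11 (mod 17). M₃ = 221, y₃ ≡ 1 (mod 5). x = 10×85×2 + 5×65×11 + 2×221×1 ≡ 192 (mod 1105)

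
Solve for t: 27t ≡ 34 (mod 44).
42

Since gcd(27, 44) = 1 divides 34, a solution exists.
Multiply both sides by the inverse of 27 mod 44:
  27^(-1) mod 44 = 31
  x ≡ 31 × 34 ≡ 1054 ≡ 42 (mod 44)
Verification: 27 × 42 = 1134 = 25 × 44 + 34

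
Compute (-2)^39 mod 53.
Using repeated squaring. (-2) ≡ 51 (mod 53). 39 = 32 + 4 + 2 + 1 (binary 100111). Repeated squaring mod 53: 51^1 ≡ 51; 51^2 ≡ 51² = 2601 ≡ 4; 51^4 ≡ 4² = 16 ≡ 16; 51^8 ≡ 16² = 256 ≡ 44; 51^16 ≡ 44² = 1936 ≡ 28; 51^32 ≡ 28² = 784 ≡ 42. Multiply: (-2)^39 ≡ 51^32 × 51^4 × 51^2 × 51^1 ≡ 42 × 16 × 4 × 51 (mod 53): 42 × 16 = 672 ≡ 36; 36 × 4 = 144 ≡ 38; 38 × 51 = 1938 ≡ 30. So (-2)^39 ≡ 30 (mod 53).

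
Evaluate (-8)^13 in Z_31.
Using repeated squaring. (-8) ≡ 23 (mod 31). 13 = 8 + 4 + 1 (binary 1101). Repeated squaring mod 31: 23^1 ≡ 23; 23^2 ≡ 23² = 529 ≡ 2; 23^4 ≡ 2² = 4 ≡ 4; 23^8 ≡ 4² = 16 ≡ 16. Multiply: (-8)^13 ≡ 23^8 × 23^4 × 23^1 ≡ 16 × 4 × 23 (mod 31): 16 × 4 = 64 ≡ 2; 2 × 23 = 46 ≡ 15. So (-8)^13 ≡ 15 (mod 31).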